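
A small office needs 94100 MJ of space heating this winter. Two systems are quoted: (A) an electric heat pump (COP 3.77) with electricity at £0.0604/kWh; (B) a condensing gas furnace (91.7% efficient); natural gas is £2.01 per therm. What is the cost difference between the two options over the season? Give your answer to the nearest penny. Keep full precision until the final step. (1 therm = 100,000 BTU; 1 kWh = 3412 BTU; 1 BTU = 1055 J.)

Heat load = 94100 MJ = 94,100,000,000 J / 1055 = 89,194,313 BTU
Gas: input = 89,194,313 / 0.917 = 97,267,517 BTU = 972.7 therm → 972.7 × £2.01 = £1,955.08
Heat pump: 89,194,313 BTU / 3412 = 26,140 kWh heat; / 3.77 = 6,934 kWh in → × £0.0604 = £418.82
Difference = |£1,955.08 − £418.82| = £1,536.26

£1536.26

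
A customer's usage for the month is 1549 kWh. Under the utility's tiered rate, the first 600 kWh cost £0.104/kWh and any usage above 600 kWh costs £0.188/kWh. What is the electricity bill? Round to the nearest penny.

First 600 kWh × £0.104 = £62.40
Remaining 949 kWh × £0.188 = £178.41
Total = £240.81

£240.81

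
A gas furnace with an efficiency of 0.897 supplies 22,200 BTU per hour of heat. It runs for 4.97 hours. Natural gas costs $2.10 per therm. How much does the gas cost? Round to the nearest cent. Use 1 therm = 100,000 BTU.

$2.58

Heat delivered = 22,200 BTU/h × 4.97 h = 110,334 BTU
Gas input = 110,334 / 0.897 = 123,003 BTU
= 123,003 / 100,000 = 1.23 therm
Cost = 1.23 × $2.10/therm = $2.58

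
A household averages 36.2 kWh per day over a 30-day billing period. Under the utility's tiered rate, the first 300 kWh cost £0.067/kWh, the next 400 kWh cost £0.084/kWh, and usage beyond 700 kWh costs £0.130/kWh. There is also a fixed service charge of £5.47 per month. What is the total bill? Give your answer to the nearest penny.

£109.35

Usage = 36.2 kWh/day × 30 days = 1086 kWh
First 300 kWh × £0.067 = £20.10
Next 400 kWh × £0.084 = £33.60
Remaining 386 kWh × £0.130 = £50.18
Energy charge = £103.88; + service £5.47 = £109.35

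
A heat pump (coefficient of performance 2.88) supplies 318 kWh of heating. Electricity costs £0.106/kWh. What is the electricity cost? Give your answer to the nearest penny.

£11.70

Electrical input = 318 kWh / 2.88 = 110.4 kWh
Cost = 110.4 × £0.106/kWh = £11.70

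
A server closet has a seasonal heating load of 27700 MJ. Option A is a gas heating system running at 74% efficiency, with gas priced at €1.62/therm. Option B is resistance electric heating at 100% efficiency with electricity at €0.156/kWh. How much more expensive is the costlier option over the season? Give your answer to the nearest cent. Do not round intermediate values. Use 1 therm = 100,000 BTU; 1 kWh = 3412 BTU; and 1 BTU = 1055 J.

Heat load = 27700 MJ = 27,700,000,000 J / 1055 = 26,255,924 BTU
Gas: input = 26,255,924 / 0.74 = 35,480,979 BTU = 354.8 therm → 354.8 × €1.62 = €574.79
Electric: 26,255,924 BTU / 3412 = 7,695 kWh → × €0.156 = €1,200.45
Difference = |€574.79 − €1,200.45| = €625.65

€625.65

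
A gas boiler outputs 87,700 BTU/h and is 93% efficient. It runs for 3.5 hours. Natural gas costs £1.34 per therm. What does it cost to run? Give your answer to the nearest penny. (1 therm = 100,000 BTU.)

Heat delivered = 87,700 BTU/h × 3.5 h = 306,950 BTU
Gas input = 306,950 / 0.93 = 330,054 BTU
= 330,054 / 100,000 = 3.301 therm
Cost = 3.301 × £1.34/therm = £4.42

£4.42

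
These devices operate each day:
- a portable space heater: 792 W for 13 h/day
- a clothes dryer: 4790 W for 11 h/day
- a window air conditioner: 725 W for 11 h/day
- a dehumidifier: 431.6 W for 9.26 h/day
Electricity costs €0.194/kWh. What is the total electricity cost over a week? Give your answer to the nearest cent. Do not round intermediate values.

portable space heater: 792 W × 13 h × 7 d = 72,072 Wh = 72.07 kWh
clothes dryer: 4790 W × 11 h × 7 d = 368,830 Wh = 368.8 kWh
window air conditioner: 725 W × 11 h × 7 d = 55,825 Wh = 55.83 kWh
dehumidifier: 431.6 W × 9.26 h × 7 d = 27,976 Wh = 27.98 kWh
Total energy = 72.07 + 368.8 + 55.83 + 27.98 = 524.7 kWh
Cost = 524.7 kWh × €0.194 = €101.79

€101.79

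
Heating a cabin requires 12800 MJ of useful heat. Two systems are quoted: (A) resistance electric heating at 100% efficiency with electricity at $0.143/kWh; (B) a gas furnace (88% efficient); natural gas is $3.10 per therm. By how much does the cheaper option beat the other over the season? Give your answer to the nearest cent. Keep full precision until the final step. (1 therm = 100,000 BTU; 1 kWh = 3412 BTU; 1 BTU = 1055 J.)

$81.09

Heat load = 12800 MJ = 12,800,000,000 J / 1055 = 12,132,701 BTU
Gas: input = 12,132,701 / 0.88 = 13,787,161 BTU = 137.9 therm → 137.9 × $3.10 = $427.40
Electric: 12,132,701 BTU / 3412 = 3,556 kWh → × $0.143 = $508.49
Difference = |$427.40 − $508.49| = $81.09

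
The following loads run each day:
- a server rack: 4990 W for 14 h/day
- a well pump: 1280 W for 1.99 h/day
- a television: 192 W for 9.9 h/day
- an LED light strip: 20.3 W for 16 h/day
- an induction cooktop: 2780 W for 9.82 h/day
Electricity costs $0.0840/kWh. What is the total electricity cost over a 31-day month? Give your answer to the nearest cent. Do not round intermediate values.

$265.43

server rack: 4990 W × 14 h × 31 d = 2,165,660 Wh = 2,166 kWh
well pump: 1280 W × 1.99 h × 31 d = 78,963 Wh = 78.96 kWh
television: 192 W × 9.9 h × 31 d = 58,925 Wh = 58.92 kWh
LED light strip: 20.3 W × 16 h × 31 d = 10,069 Wh = 10.07 kWh
induction cooktop: 2780 W × 9.82 h × 31 d = 846,288 Wh = 846.3 kWh
Total energy = 2,166 + 78.96 + 58.92 + 10.07 + 846.3 = 3,160 kWh
Cost = 3,160 kWh × $0.0840 = $265.43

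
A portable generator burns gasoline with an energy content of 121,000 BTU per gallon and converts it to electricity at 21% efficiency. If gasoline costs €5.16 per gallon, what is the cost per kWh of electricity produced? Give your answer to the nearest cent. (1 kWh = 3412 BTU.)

€0.69

Electrical output per gallon = 121,000 BTU × 0.21 / 3412 BTU/kWh = 7.447 kWh
Cost per kWh = €5.16 / 7.447 kWh = €0.693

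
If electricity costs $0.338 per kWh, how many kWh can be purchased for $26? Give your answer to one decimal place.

$26 / $0.338 per kWh = 76.92 kWh

76.9 kWh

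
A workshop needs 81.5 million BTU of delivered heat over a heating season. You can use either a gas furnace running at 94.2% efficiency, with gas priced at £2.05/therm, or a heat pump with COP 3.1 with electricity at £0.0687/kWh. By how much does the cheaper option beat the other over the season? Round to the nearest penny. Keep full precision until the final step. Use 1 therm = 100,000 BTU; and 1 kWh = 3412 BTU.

Heat load = 81.5 × 10⁶ BTU = 81,500,000 BTU
Gas: input = 81,500,000 / 0.942 = 86,518,047 BTU = 865.2 therm → 865.2 × £2.05 = £1,773.62
Heat pump: 81,500,000 BTU / 3412 = 23,890 kWh heat; / 3.1 = 7,705 kWh in → × £0.0687 = £529.35
Difference = |£1,773.62 − £529.35| = £1,244.27

£1244.27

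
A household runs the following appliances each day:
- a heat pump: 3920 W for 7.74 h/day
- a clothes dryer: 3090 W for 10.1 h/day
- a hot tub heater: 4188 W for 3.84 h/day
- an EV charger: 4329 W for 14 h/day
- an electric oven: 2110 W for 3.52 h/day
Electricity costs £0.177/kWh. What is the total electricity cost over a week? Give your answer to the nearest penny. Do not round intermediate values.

heat pump: 3920 W × 7.74 h × 7 d = 212,386 Wh = 212.4 kWh
clothes dryer: 3090 W × 10.1 h × 7 d = 218,463 Wh = 218.5 kWh
hot tub heater: 4188 W × 3.84 h × 7 d = 112,573 Wh = 112.6 kWh
EV charger: 4329 W × 14 h × 7 d = 424,242 Wh = 424.2 kWh
electric oven: 2110 W × 3.52 h × 7 d = 51,990 Wh = 51.99 kWh
Total energy = 212.4 + 218.5 + 112.6 + 424.2 + 51.99 = 1,020 kWh
Cost = 1,020 kWh × £0.177 = £180.48

£180.48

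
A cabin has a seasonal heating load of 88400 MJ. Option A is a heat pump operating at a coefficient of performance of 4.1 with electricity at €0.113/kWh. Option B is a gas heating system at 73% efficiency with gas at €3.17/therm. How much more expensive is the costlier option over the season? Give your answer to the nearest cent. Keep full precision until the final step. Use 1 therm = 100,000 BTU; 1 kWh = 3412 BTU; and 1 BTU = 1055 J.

€2961.78

Heat load = 88400 MJ = 88,400,000,000 J / 1055 = 83,791,469 BTU
Gas: input = 83,791,469 / 0.73 = 114,782,835 BTU = 1,148 therm → 1,148 × €3.17 = €3,638.62
Heat pump: 83,791,469 BTU / 3412 = 24,560 kWh heat; / 4.1 = 5,990 kWh in → × €0.113 = €676.84
Difference = |€3,638.62 − €676.84| = €2,961.78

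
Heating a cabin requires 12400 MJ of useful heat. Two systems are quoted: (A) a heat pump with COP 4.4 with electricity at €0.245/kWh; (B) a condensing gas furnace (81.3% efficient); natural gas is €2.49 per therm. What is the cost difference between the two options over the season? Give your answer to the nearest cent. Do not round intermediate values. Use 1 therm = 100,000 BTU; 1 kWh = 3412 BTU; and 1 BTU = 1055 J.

€168.17

Heat load = 12400 MJ = 12,400,000,000 J / 1055 = 11,753,555 BTU
Gas: input = 11,753,555 / 0.813 = 14,457,017 BTU = 144.6 therm → 144.6 × €2.49 = €359.98
Heat pump: 11,753,555 BTU / 3412 = 3,445 kWh heat; / 4.4 = 782.9 kWh in → × €0.245 = €191.81
Difference = |€359.98 − €191.81| = €168.17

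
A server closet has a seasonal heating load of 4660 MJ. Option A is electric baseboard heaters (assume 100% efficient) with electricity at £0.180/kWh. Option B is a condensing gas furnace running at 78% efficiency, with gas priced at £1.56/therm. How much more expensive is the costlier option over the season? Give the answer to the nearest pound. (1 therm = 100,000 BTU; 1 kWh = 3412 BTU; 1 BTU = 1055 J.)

Heat load = 4660 MJ = 4,660,000,000 J / 1055 = 4,417,062 BTU
Gas: input = 4,417,062 / 0.78 = 5,662,900 BTU = 56.63 therm → 56.63 × £1.56 = £88.34
Electric: 4,417,062 BTU / 3412 = 1,295 kWh → × £0.180 = £233.02
Difference = |£88.34 − £233.02| = £144.68 ≈ £145

£145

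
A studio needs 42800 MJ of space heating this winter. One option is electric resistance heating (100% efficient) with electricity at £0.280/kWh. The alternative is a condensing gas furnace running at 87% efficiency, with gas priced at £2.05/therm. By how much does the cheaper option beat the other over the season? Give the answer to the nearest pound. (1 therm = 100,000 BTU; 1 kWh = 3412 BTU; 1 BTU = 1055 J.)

Heat load = 42800 MJ = 42,800,000,000 J / 1055 = 40,568,720 BTU
Gas: input = 40,568,720 / 0.87 = 46,630,713 BTU = 466.3 therm → 466.3 × £2.05 = £955.93
Electric: 40,568,720 BTU / 3412 = 11,890 kWh → × £0.280 = £3,329.20
Difference = |£955.93 − £3,329.20| = £2,373.27 ≈ £2373

£2373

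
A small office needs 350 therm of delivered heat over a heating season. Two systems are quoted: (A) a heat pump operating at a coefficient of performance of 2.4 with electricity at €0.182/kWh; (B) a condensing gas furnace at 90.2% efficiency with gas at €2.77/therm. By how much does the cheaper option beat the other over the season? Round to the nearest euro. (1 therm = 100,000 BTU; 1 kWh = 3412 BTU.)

Heat load = 350 therm × 100,000 = 35,000,000 BTU
Gas: input = 35,000,000 / 0.902 = 38,802,661 BTU = 388 therm → 388 × €2.77 = €1,074.83
Heat pump: 35,000,000 BTU / 3412 = 10,260 kWh heat; / 2.4 = 4,274 kWh in → × €0.182 = €777.89
Difference = |€1,074.83 − €777.89| = €296.94 ≈ €297

€297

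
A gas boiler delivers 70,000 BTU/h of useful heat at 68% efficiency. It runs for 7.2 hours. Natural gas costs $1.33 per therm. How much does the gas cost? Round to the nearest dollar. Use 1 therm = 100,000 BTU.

$10

Heat delivered = 70,000 BTU/h × 7.2 h = 504,000 BTU
Gas input = 504,000 / 0.68 = 741,176 BTU
= 741,176 / 100,000 = 7.412 therm
Cost = 7.412 × $1.33/therm = $9.86 ≈ $10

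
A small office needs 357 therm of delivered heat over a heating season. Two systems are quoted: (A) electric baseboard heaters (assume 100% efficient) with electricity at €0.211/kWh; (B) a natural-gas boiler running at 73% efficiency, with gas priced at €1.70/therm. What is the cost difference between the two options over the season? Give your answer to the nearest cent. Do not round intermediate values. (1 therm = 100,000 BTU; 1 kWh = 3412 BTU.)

€1376.34

Heat load = 357 therm × 100,000 = 35,700,000 BTU
Gas: input = 35,700,000 / 0.730 = 48,904,110 BTU = 489 therm → 489 × €1.70 = €831.37
Electric: 35,700,000 BTU / 3412 = 10,460 kWh → × €0.211 = €2,207.71
Difference = |€831.37 − €2,207.71| = €1,376.34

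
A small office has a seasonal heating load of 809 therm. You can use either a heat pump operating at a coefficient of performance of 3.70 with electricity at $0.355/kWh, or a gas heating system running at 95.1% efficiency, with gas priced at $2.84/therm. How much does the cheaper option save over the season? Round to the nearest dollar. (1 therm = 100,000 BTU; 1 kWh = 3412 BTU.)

$141

Heat load = 809 therm × 100,000 = 80,900,000 BTU
Gas: input = 80,900,000 / 0.951 = 85,068,349 BTU = 850.7 therm → 850.7 × $2.84 = $2,415.94
Heat pump: 80,900,000 BTU / 3412 = 23,710 kWh heat; / 3.70 = 6,408 kWh in → × $0.355 = $2,274.92
Difference = |$2,415.94 − $2,274.92| = $141.02 ≈ $141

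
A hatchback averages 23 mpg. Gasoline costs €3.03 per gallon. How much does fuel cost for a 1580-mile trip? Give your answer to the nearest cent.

€208.15

Fuel = 1580 mi / 23 mpg = 68.7 gal
Cost = 68.7 gal × €3.03/gal = €208.15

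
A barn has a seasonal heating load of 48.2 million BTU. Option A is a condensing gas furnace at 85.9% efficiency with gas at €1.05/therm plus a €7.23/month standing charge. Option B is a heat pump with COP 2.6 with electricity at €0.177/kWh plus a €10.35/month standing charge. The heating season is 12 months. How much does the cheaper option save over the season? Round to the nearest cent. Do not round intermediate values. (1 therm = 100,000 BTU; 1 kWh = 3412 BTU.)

€409.96

Heat load = 48.2 × 10⁶ BTU = 48,200,000 BTU
Gas: input = 48,200,000 / 0.859 = 56,111,758 BTU = 561.1 therm → 561.1 × €1.05 = €589.17; + 12 × €7.23 standing = €675.93
Heat pump: 48,200,000 BTU / 3412 = 14,130 kWh heat; / 2.6 = 5,433 kWh in → × €0.177 = €961.70; + 12 × €10.35 standing = €1,085.90
Difference = |€675.93 − €1,085.90| = €409.96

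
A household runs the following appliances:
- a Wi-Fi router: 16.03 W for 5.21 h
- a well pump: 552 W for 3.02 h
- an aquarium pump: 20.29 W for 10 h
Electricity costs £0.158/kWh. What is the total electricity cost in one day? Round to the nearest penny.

Wi-Fi router: 16.03 W × 5.21 h = 84 Wh = 0.08352 kWh
well pump: 552 W × 3.02 h = 1,667 Wh = 1.667 kWh
aquarium pump: 20.29 W × 10 h = 203 Wh = 0.2029 kWh
Total energy = 0.08352 + 1.667 + 0.2029 = 1.953 kWh
Cost = 1.953 kWh × £0.158 = £0.31

£0.31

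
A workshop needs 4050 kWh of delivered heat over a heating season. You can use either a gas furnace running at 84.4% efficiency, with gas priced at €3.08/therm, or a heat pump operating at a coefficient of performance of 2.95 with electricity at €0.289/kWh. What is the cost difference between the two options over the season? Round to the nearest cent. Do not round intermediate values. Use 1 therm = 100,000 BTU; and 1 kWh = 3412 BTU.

€107.52

Heat load = 4050 kWh × 3412 = 13,818,600 BTU
Gas: input = 13,818,600 / 0.844 = 16,372,749 BTU = 163.7 therm → 163.7 × €3.08 = €504.28
Heat pump: 13,818,600 BTU / 3412 = 4,050 kWh heat; / 2.95 = 1,373 kWh in → × €0.289 = €396.76
Difference = |€504.28 − €396.76| = €107.52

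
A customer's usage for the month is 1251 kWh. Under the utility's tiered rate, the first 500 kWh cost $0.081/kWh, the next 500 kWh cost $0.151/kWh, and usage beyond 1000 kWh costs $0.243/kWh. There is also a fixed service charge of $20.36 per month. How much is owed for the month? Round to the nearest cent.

$197.35

First 500 kWh × $0.081 = $40.50
Next 500 kWh × $0.151 = $75.50
Remaining 251 kWh × $0.243 = $60.99
Energy charge = $176.99; + service $20.36 = $197.35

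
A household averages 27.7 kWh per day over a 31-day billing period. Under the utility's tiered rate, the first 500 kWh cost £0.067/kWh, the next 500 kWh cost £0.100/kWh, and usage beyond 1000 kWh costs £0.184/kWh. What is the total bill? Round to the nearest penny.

£69.37

Usage = 27.7 kWh/day × 31 days = 858.7 kWh
First 500 kWh × £0.067 = £33.50
Next 358.7 kWh × £0.100 = £35.87
Remaining tier: 0 kWh (not reached)
Total = £69.37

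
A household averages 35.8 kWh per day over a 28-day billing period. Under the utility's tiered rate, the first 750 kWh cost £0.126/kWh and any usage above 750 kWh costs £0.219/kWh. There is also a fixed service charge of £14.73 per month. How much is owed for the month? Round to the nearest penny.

£164.51

Usage = 35.8 kWh/day × 28 days = 1002.4 kWh
First 750 kWh × £0.126 = £94.50
Remaining 252.4 kWh × £0.219 = £55.28
Energy charge = £149.78; + service £14.73 = £164.51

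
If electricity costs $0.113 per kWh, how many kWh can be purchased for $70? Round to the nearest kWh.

619 kWh

$70 / $0.113 per kWh = 619.5 kWh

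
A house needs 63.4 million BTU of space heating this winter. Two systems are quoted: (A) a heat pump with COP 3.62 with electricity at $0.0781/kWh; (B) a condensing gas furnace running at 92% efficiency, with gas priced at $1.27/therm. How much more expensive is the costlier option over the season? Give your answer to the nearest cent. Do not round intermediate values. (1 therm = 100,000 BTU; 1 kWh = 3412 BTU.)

Heat load = 63.4 × 10⁶ BTU = 63,400,000 BTU
Gas: input = 63,400,000 / 0.92 = 68,913,043 BTU = 689.1 therm → 689.1 × $1.27 = $875.20
Heat pump: 63,400,000 BTU / 3412 = 18,580 kWh heat; / 3.62 = 5,133 kWh in → × $0.0781 = $400.89
Difference = |$875.20 − $400.89| = $474.31

$474.31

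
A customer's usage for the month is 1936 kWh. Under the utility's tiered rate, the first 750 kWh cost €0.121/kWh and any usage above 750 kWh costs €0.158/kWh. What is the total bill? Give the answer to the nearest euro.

€278

First 750 kWh × €0.121 = €90.75
Remaining 1186 kWh × €0.158 = €187.39
Total = €278.14 ≈ €278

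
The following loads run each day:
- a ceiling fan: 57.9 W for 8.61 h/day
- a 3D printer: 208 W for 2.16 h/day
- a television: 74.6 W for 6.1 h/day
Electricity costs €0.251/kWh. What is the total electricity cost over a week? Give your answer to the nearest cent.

ceiling fan: 57.9 W × 8.61 h × 7 d = 3,490 Wh = 3.49 kWh
3D printer: 208 W × 2.16 h × 7 d = 3,145 Wh = 3.145 kWh
television: 74.6 W × 6.1 h × 7 d = 3,185 Wh = 3.185 kWh
Total energy = 3.49 + 3.145 + 3.185 = 9.82 kWh
Cost = 9.82 kWh × €0.251 = €2.46

€2.46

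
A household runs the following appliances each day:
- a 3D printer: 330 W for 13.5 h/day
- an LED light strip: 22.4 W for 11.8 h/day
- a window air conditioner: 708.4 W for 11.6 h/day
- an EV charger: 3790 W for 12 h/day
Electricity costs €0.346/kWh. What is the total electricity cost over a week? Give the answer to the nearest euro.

3D printer: 330 W × 13.5 h × 7 d = 31,185 Wh = 31.18 kWh
LED light strip: 22.4 W × 11.8 h × 7 d = 1,850 Wh = 1.85 kWh
window air conditioner: 708.4 W × 11.6 h × 7 d = 57,522 Wh = 57.52 kWh
EV charger: 3790 W × 12 h × 7 d = 318,360 Wh = 318.4 kWh
Total energy = 31.18 + 1.85 + 57.52 + 318.4 = 408.9 kWh
Cost = 408.9 kWh × €0.346 = €141.49 ≈ €141

€141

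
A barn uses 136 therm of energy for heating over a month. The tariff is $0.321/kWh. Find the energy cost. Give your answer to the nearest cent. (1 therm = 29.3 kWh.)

136 therm × (29.3 kWh/therm) = 3,985 kWh
Cost = 3,985 kWh × $0.321/kWh = $1,279.12

$1279.12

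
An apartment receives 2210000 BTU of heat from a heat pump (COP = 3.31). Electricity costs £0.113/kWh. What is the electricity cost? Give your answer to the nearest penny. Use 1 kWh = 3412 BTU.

£22.11

Heat delivered = 2,210,000 BTU / 3412 = 647.7 kWh
Electrical input = 647.7 kWh / 3.31 = 195.7 kWh
Cost = 195.7 × £0.113/kWh = £22.11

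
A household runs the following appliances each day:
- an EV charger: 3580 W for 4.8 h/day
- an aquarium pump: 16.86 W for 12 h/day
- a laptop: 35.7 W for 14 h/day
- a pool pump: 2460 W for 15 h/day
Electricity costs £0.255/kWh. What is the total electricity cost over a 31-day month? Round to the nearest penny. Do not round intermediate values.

£433.08

EV charger: 3580 W × 4.8 h × 31 d = 532,704 Wh = 532.7 kWh
aquarium pump: 16.86 W × 12 h × 31 d = 6,272 Wh = 6.272 kWh
laptop: 35.7 W × 14 h × 31 d = 15,494 Wh = 15.49 kWh
pool pump: 2460 W × 15 h × 31 d = 1,143,900 Wh = 1,144 kWh
Total energy = 532.7 + 6.272 + 15.49 + 1,144 = 1,698 kWh
Cost = 1,698 kWh × £0.255 = £433.08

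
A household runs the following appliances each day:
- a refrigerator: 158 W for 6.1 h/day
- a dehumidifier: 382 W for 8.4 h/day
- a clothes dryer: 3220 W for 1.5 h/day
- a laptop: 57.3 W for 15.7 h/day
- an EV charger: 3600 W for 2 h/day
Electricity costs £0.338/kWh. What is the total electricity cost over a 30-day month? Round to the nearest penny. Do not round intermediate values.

refrigerator: 158 W × 6.1 h × 30 d = 28,914 Wh = 28.91 kWh
dehumidifier: 382 W × 8.4 h × 30 d = 96,264 Wh = 96.26 kWh
clothes dryer: 3220 W × 1.5 h × 30 d = 144,900 Wh = 144.9 kWh
laptop: 57.3 W × 15.7 h × 30 d = 26,988 Wh = 26.99 kWh
EV charger: 3600 W × 2 h × 30 d = 216,000 Wh = 216 kWh
Total energy = 28.91 + 96.26 + 144.9 + 26.99 + 216 = 513.1 kWh
Cost = 513.1 kWh × £0.338 = £173.42

£173.42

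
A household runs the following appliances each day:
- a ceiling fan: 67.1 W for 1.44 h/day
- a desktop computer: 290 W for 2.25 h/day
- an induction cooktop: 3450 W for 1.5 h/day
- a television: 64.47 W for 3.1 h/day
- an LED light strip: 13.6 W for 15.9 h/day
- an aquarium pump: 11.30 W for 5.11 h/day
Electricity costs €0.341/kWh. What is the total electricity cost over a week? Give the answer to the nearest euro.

ceiling fan: 67.1 W × 1.44 h × 7 d = 676 Wh = 0.6764 kWh
desktop computer: 290 W × 2.25 h × 7 d = 4,568 Wh = 4.567 kWh
induction cooktop: 3450 W × 1.5 h × 7 d = 36,225 Wh = 36.23 kWh
television: 64.47 W × 3.1 h × 7 d = 1,399 Wh = 1.399 kWh
LED light strip: 13.6 W × 15.9 h × 7 d = 1,514 Wh = 1.514 kWh
aquarium pump: 11.30 W × 5.11 h × 7 d = 404 Wh = 0.4042 kWh
Total energy = 0.6764 + 4.567 + 36.23 + 1.399 + 1.514 + 0.4042 = 44.79 kWh
Cost = 44.79 kWh × €0.341 = €15.27 ≈ €15

€15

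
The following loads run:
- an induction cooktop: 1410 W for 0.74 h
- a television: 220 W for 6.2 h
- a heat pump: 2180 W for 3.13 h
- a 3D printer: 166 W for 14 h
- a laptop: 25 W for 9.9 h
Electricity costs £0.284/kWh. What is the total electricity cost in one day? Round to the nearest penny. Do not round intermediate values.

£3.35

induction cooktop: 1410 W × 0.74 h = 1,043 Wh = 1.043 kWh
television: 220 W × 6.2 h = 1,364 Wh = 1.364 kWh
heat pump: 2180 W × 3.13 h = 6,823 Wh = 6.823 kWh
3D printer: 166 W × 14 h = 2,324 Wh = 2.324 kWh
laptop: 25 W × 9.9 h = 248 Wh = 0.2475 kWh
Total energy = 1.043 + 1.364 + 6.823 + 2.324 + 0.2475 = 11.8 kWh
Cost = 11.8 kWh × £0.284 = £3.35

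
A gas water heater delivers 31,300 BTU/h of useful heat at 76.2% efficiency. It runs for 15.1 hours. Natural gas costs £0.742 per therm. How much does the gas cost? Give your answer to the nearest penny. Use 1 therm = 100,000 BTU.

Heat delivered = 31,300 BTU/h × 15.1 h = 472,630 BTU
Gas input = 472,630 / 0.762 = 620,249 BTU
= 620,249 / 100,000 = 6.202 therm
Cost = 6.202 × £0.742/therm = £4.60

£4.60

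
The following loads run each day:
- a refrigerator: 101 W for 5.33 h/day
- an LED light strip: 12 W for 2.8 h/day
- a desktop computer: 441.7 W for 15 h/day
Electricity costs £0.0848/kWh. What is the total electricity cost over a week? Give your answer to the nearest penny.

£4.27

refrigerator: 101 W × 5.33 h × 7 d = 3,768 Wh = 3.768 kWh
LED light strip: 12 W × 2.8 h × 7 d = 235 Wh = 0.2352 kWh
desktop computer: 441.7 W × 15 h × 7 d = 46,378 Wh = 46.38 kWh
Total energy = 3.768 + 0.2352 + 46.38 = 50.38 kWh
Cost = 50.38 kWh × £0.0848 = £4.27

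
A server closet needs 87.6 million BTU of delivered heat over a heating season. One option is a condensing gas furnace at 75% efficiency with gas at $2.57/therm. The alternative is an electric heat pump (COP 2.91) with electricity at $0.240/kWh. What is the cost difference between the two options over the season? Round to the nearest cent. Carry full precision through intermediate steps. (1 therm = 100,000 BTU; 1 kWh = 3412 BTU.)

$884.31

Heat load = 87.6 × 10⁶ BTU = 87,600,000 BTU
Gas: input = 87,600,000 / 0.75 = 116,800,000 BTU = 1,168 therm → 1,168 × $2.57 = $3,001.76
Heat pump: 87,600,000 BTU / 3412 = 25,670 kWh heat; / 2.91 = 8,823 kWh in → × $0.240 = $2,117.45
Difference = |$3,001.76 − $2,117.45| = $884.31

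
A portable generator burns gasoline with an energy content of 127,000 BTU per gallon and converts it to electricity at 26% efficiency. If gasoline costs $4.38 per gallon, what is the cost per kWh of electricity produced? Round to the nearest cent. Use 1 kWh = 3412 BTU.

$0.45

Electrical output per gallon = 127,000 BTU × 0.26 / 3412 BTU/kWh = 9.678 kWh
Cost per kWh = $4.38 / 9.678 kWh = $0.453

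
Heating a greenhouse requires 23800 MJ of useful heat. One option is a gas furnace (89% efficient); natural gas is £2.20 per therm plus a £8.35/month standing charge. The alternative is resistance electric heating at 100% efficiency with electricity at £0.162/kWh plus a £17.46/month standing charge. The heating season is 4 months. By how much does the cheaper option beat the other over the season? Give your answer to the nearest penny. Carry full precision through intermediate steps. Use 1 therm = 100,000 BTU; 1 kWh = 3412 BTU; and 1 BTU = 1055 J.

£549.90

Heat load = 23800 MJ = 23,800,000,000 J / 1055 = 22,559,242 BTU
Gas: input = 22,559,242 / 0.89 = 25,347,463 BTU = 253.5 therm → 253.5 × £2.20 = £557.64; + 4 × £8.35 standing = £591.04
Electric: 22,559,242 BTU / 3412 = 6,612 kWh → × £0.162 = £1,071.10; + 4 × £17.46 standing = £1,140.94
Difference = |£591.04 − £1,140.94| = £549.90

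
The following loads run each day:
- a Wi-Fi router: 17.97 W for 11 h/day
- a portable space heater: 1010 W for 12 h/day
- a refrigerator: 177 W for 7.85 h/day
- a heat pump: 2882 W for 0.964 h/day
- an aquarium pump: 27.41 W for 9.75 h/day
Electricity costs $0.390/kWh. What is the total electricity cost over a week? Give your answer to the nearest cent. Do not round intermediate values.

Wi-Fi router: 17.97 W × 11 h × 7 d = 1,384 Wh = 1.384 kWh
portable space heater: 1010 W × 12 h × 7 d = 84,840 Wh = 84.84 kWh
refrigerator: 177 W × 7.85 h × 7 d = 9,726 Wh = 9.726 kWh
heat pump: 2882 W × 0.964 h × 7 d = 19,448 Wh = 19.45 kWh
aquarium pump: 27.41 W × 9.75 h × 7 d = 1,871 Wh = 1.871 kWh
Total energy = 1.384 + 84.84 + 9.726 + 19.45 + 1.871 = 117.3 kWh
Cost = 117.3 kWh × $0.390 = $45.73

$45.73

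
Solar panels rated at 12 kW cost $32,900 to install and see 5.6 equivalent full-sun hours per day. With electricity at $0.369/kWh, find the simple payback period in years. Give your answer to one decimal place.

3.6 years

Daily generation = 12 kW × 5.6 h = 67.2 kWh
Annual generation = 67.2 × 365 = 24528 kWh
Annual savings = 24528 × $0.369 = $9,050.83
Payback = $32,900 / $9,050.83 = 3.64 years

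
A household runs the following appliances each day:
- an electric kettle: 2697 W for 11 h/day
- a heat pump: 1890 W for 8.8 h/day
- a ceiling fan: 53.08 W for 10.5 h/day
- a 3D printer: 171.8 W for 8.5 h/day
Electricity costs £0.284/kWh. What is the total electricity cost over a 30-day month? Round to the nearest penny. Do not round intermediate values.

£411.66

electric kettle: 2697 W × 11 h × 30 d = 890,010 Wh = 890 kWh
heat pump: 1890 W × 8.8 h × 30 d = 498,960 Wh = 499 kWh
ceiling fan: 53.08 W × 10.5 h × 30 d = 16,720 Wh = 16.72 kWh
3D printer: 171.8 W × 8.5 h × 30 d = 43,809 Wh = 43.81 kWh
Total energy = 890 + 499 + 16.72 + 43.81 = 1,449 kWh
Cost = 1,449 kWh × £0.284 = £411.66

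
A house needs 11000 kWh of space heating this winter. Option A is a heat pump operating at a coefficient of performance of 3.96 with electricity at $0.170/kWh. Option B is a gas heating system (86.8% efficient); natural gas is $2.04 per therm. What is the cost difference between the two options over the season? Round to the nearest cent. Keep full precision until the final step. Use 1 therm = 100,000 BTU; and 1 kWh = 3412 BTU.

Heat load = 11000 kWh × 3412 = 37,532,000 BTU
Gas: input = 37,532,000 / 0.868 = 43,239,631 BTU = 432.4 therm → 432.4 × $2.04 = $882.09
Heat pump: 37,532,000 BTU / 3412 = 11,000 kWh heat; / 3.96 = 2,778 kWh in → × $0.170 = $472.22
Difference = |$882.09 − $472.22| = $409.87

$409.87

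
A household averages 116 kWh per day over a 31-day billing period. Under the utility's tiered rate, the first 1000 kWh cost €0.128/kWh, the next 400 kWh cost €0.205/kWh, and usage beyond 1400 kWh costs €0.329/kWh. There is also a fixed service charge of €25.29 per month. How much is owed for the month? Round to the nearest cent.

Usage = 116 kWh/day × 31 days = 3596 kWh
First 1000 kWh × €0.128 = €128.00
Next 400 kWh × €0.205 = €82.00
Remaining 2196 kWh × €0.329 = €722.48
Energy charge = €932.48; + service €25.29 = €957.77

€957.77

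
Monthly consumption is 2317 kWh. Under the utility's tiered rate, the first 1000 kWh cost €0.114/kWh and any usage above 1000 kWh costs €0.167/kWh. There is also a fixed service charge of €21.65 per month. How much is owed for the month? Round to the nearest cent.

First 1000 kWh × €0.114 = €114.00
Remaining 1317 kWh × €0.167 = €219.94
Energy charge = €333.94; + service €21.65 = €355.59

€355.59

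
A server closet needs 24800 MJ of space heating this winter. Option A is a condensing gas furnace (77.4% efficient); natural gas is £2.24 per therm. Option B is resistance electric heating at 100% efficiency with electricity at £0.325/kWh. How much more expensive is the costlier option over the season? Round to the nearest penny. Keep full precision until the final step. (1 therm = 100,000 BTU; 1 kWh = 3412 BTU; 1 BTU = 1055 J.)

Heat load = 24800 MJ = 24,800,000,000 J / 1055 = 23,507,109 BTU
Gas: input = 23,507,109 / 0.774 = 30,370,942 BTU = 303.7 therm → 303.7 × £2.24 = £680.31
Electric: 23,507,109 BTU / 3412 = 6,890 kWh → × £0.325 = £2,239.10
Difference = |£680.31 − £2,239.10| = £1,558.79

£1558.79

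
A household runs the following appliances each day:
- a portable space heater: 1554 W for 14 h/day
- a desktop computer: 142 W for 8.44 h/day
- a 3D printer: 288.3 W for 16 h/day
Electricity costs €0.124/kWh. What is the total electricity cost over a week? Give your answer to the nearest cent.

portable space heater: 1554 W × 14 h × 7 d = 152,292 Wh = 152.3 kWh
desktop computer: 142 W × 8.44 h × 7 d = 8,389 Wh = 8.389 kWh
3D printer: 288.3 W × 16 h × 7 d = 32,290 Wh = 32.29 kWh
Total energy = 152.3 + 8.389 + 32.29 = 193 kWh
Cost = 193 kWh × €0.124 = €23.93

€23.93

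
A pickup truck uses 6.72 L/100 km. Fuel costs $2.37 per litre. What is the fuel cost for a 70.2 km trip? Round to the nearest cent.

$11.18

Fuel = 6.72 L/100 km × 70.2 km / 100 = 4.717 L
Cost = 4.717 L × $2.37/L = $11.18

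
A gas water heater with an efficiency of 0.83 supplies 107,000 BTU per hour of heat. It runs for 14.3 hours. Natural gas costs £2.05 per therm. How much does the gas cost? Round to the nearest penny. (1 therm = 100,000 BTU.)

£37.79

Heat delivered = 107,000 BTU/h × 14.3 h = 1,530,100 BTU
Gas input = 1,530,100 / 0.83 = 1,843,494 BTU
= 1,843,494 / 100,000 = 18.43 therm
Cost = 18.43 × £2.05/therm = £37.79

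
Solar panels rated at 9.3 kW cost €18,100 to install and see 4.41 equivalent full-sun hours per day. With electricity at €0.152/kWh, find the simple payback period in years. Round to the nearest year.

Daily generation = 9.3 kW × 4.41 h = 41.01 kWh
Annual generation = 41.01 × 365 = 14970 kWh
Annual savings = 14970 × €0.152 = €2,275.40
Payback = €18,100 / €2,275.40 = 7.95 years

8 years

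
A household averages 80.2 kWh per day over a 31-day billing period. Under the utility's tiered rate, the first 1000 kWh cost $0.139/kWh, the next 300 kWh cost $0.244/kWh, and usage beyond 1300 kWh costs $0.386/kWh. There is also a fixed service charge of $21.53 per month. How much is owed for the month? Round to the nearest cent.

Usage = 80.2 kWh/day × 31 days = 2486.2 kWh
First 1000 kWh × $0.139 = $139.00
Next 300 kWh × $0.244 = $73.20
Remaining 1186.2 kWh × $0.386 = $457.87
Energy charge = $670.07; + service $21.53 = $691.60

$691.60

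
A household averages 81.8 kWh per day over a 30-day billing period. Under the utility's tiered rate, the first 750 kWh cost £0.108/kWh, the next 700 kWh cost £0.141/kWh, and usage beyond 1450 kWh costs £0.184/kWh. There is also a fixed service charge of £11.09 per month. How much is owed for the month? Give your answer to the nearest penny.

£375.53

Usage = 81.8 kWh/day × 30 days = 2454 kWh
First 750 kWh × £0.108 = £81.00
Next 700 kWh × £0.141 = £98.70
Remaining 1004 kWh × £0.184 = £184.74
Energy charge = £364.44; + service £11.09 = £375.53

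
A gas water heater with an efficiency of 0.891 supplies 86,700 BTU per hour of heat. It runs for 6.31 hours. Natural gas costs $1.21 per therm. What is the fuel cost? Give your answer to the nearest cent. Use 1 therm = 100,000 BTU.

$7.43

Heat delivered = 86,700 BTU/h × 6.31 h = 547,077 BTU
Gas input = 547,077 / 0.891 = 614,003 BTU
= 614,003 / 100,000 = 6.14 therm
Cost = 6.14 × $1.21/therm = $7.43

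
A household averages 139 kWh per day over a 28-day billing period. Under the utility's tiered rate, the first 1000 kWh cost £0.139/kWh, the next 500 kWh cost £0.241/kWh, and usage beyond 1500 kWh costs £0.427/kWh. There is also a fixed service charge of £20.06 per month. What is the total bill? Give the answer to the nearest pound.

£1301

Usage = 139 kWh/day × 28 days = 3892 kWh
First 1000 kWh × £0.139 = £139.00
Next 500 kWh × £0.241 = £120.50
Remaining 2392 kWh × £0.427 = £1,021.38
Energy charge = £1,280.88; + service £20.06 = £1,300.94 ≈ £1301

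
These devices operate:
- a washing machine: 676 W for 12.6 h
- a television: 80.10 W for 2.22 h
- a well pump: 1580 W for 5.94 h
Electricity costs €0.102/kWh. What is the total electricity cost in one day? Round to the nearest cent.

€1.84

washing machine: 676 W × 12.6 h = 8,518 Wh = 8.518 kWh
television: 80.10 W × 2.22 h = 178 Wh = 0.1778 kWh
well pump: 1580 W × 5.94 h = 9,385 Wh = 9.385 kWh
Total energy = 8.518 + 0.1778 + 9.385 = 18.08 kWh
Cost = 18.08 kWh × €0.102 = €1.84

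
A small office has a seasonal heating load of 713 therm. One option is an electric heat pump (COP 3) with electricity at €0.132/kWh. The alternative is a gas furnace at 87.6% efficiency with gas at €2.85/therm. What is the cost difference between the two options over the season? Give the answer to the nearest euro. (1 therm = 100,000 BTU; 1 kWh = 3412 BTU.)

Heat load = 713 therm × 100,000 = 71,300,000 BTU
Gas: input = 71,300,000 / 0.876 = 81,392,694 BTU = 813.9 therm → 813.9 × €2.85 = €2,319.69
Heat pump: 71,300,000 BTU / 3412 = 20,900 kWh heat; / 3 = 6,966 kWh in → × €0.132 = €919.46
Difference = |€2,319.69 − €919.46| = €1,400.23 ≈ €1400

€1400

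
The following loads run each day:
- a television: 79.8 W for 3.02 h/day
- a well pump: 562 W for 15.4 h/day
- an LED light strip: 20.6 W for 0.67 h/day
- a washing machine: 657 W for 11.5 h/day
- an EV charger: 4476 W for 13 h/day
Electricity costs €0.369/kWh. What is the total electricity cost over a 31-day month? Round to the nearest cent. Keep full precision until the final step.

€853.96

television: 79.8 W × 3.02 h × 31 d = 7,471 Wh = 7.471 kWh
well pump: 562 W × 15.4 h × 31 d = 268,299 Wh = 268.3 kWh
LED light strip: 20.6 W × 0.67 h × 31 d = 428 Wh = 0.4279 kWh
washing machine: 657 W × 11.5 h × 31 d = 234,220 Wh = 234.2 kWh
EV charger: 4476 W × 13 h × 31 d = 1,803,828 Wh = 1,804 kWh
Total energy = 7.471 + 268.3 + 0.4279 + 234.2 + 1,804 = 2,314 kWh
Cost = 2,314 kWh × €0.369 = €853.96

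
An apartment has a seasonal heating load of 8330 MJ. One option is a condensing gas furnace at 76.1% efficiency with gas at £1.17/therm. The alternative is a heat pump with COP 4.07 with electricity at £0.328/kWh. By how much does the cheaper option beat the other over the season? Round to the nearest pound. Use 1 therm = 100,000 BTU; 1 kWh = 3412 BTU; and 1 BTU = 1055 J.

£65

Heat load = 8330 MJ = 8,330,000,000 J / 1055 = 7,895,735 BTU
Gas: input = 7,895,735 / 0.761 = 10,375,473 BTU = 103.8 therm → 103.8 × £1.17 = £121.39
Heat pump: 7,895,735 BTU / 3412 = 2,314 kWh heat; / 4.07 = 568.6 kWh in → × £0.328 = £186.49
Difference = |£121.39 − £186.49| = £65.10 ≈ £65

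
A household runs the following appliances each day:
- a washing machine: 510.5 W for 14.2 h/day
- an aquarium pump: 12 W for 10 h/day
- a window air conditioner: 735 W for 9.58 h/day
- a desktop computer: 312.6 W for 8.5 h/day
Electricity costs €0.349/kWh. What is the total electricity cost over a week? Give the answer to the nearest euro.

€42

washing machine: 510.5 W × 14.2 h × 7 d = 50,744 Wh = 50.74 kWh
aquarium pump: 12 W × 10 h × 7 d = 840 Wh = 0.84 kWh
window air conditioner: 735 W × 9.58 h × 7 d = 49,289 Wh = 49.29 kWh
desktop computer: 312.6 W × 8.5 h × 7 d = 18,600 Wh = 18.6 kWh
Total energy = 50.74 + 0.84 + 49.29 + 18.6 = 119.5 kWh
Cost = 119.5 kWh × €0.349 = €41.70 ≈ €42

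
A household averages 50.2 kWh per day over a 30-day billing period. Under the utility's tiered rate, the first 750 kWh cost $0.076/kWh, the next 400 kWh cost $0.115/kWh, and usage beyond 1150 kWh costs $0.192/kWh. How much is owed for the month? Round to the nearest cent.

$171.35

Usage = 50.2 kWh/day × 30 days = 1506 kWh
First 750 kWh × $0.076 = $57.00
Next 400 kWh × $0.115 = $46.00
Remaining 356 kWh × $0.192 = $68.35
Total = $171.35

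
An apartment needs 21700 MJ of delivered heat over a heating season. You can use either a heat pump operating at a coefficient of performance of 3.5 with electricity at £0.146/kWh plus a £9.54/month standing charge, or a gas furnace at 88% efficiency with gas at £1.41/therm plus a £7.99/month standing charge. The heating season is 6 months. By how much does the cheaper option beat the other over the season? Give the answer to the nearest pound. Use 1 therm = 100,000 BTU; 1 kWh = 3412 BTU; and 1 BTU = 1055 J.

£69

Heat load = 21700 MJ = 21,700,000,000 J / 1055 = 20,568,720 BTU
Gas: input = 20,568,720 / 0.88 = 23,373,546 BTU = 233.7 therm → 233.7 × £1.41 = £329.57; + 6 × £7.99 standing = £377.51
Heat pump: 20,568,720 BTU / 3412 = 6,028 kWh heat; / 3.5 = 1,722 kWh in → × £0.146 = £251.47; + 6 × £9.54 standing = £308.71
Difference = |£377.51 − £308.71| = £68.80 ≈ £69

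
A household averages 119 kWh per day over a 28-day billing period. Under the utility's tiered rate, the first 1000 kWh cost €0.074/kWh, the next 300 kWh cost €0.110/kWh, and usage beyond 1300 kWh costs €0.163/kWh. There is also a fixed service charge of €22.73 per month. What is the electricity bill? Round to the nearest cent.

€460.95

Usage = 119 kWh/day × 28 days = 3332 kWh
First 1000 kWh × €0.074 = €74.00
Next 300 kWh × €0.110 = €33.00
Remaining 2032 kWh × €0.163 = €331.22
Energy charge = €438.22; + service €22.73 = €460.95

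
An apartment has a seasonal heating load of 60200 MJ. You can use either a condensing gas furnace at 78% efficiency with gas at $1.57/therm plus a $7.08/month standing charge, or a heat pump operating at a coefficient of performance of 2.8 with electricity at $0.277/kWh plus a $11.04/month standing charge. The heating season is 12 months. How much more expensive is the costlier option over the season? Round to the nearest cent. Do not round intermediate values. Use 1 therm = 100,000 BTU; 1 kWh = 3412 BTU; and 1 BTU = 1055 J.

$553.43

Heat load = 60200 MJ = 60,200,000,000 J / 1055 = 57,061,611 BTU
Gas: input = 57,061,611 / 0.78 = 73,155,912 BTU = 731.6 therm → 731.6 × $1.57 = $1,148.55; + 12 × $7.08 standing = $1,233.51
Heat pump: 57,061,611 BTU / 3412 = 16,720 kWh heat; / 2.8 = 5,973 kWh in → × $0.277 = $1,654.46; + 12 × $11.04 standing = $1,786.94
Difference = |$1,233.51 − $1,786.94| = $553.43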